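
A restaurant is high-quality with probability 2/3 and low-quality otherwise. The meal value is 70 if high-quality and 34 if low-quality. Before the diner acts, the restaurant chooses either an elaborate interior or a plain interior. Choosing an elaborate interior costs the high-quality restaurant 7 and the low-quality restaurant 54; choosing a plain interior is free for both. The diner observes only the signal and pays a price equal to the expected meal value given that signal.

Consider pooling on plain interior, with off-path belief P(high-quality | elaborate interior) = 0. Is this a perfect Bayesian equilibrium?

Yes

On the equilibrium path (plain interior) the diner holds the prior 2/3 and pays 2/3·70 + 1/3·34 = 58. Off-path (elaborate interior) belief 0 gives 0·70 + 1·34 = 34.
High-quality: plain interior gives 58 − 0 = 58; elaborate interior gives 34 − 7 = 27. Stays. ✓
Low-quality: plain interior gives 58 − 0 = 58; elaborate interior gives 34 − 54 = -20. Stays. ✓
Beliefs are Bayes-consistent on-path and both types best-respond.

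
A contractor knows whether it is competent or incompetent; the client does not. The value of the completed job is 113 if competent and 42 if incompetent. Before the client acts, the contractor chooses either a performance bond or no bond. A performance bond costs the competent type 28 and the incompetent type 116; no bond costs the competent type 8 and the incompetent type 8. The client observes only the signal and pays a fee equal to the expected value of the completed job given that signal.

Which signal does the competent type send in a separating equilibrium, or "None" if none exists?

Try competent → bond, incompetent → no bond:
  If types separate, bond earns payment 113 and no bond earns 42.
  Competent: bond gives 113 − 28 = 85; no bond gives 42 − 8 = 34. No deviation. ✓
  Incompetent: no bond gives 42 − 8 = 34; bond gives 113 − 116 = -3. No deviation. ✓
Both hold — the competent type sends bond.

bond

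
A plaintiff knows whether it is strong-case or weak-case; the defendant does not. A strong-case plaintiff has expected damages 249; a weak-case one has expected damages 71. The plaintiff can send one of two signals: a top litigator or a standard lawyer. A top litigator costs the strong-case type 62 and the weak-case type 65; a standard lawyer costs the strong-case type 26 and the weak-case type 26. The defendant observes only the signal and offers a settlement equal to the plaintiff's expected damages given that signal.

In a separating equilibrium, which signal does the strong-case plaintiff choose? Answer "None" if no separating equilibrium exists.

None

Try strong-case → top litigator, weak-case → standard lawyer:
  If types separate, top litigator earns payment 249 and standard lawyer earns 71.
  Strong-case: top litigator gives 249 − 62 = 187; standard lawyer gives 71 − 26 = 45. No deviation. ✓
  Weak-case: standard lawyer gives 71 − 26 = 45; top litigator gives 249 − 65 = 184. Would deviate. ✗
Try strong-case → standard lawyer, weak-case → top litigator:
  If types separate, standard lawyer earns payment 249 and top litigator earns 71.
  Strong-case: standard lawyer gives 249 − 26 = 223; top litigator gives 71 − 62 = 9. No deviation. ✓
  Weak-case: top litigator gives 71 − 65 = 6; standard lawyer gives 249 − 26 = 223. Would deviate. ✗
Neither assignment is incentive-compatible.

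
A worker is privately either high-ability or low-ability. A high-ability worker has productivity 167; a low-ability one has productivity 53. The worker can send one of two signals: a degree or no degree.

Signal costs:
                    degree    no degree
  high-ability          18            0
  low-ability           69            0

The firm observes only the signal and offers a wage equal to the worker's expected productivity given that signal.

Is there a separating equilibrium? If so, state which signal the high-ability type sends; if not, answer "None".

Try high-ability → degree, low-ability → no degree:
  Under separation the firm infers type exactly: degree → high-ability (pays 167), no degree → low-ability (pays 53).
  High-ability: degree gives 167 − 18 = 149; no degree gives 53 − 0 = 53. No deviation. ✓
  Low-ability: no degree gives 53 − 0 = 53; degree gives 167 − 69 = 98. Would deviate. ✗
Try high-ability → no degree, low-ability → degree:
  Under separation the firm infers type exactly: no degree → high-ability (pays 167), degree → low-ability (pays 53).
  High-ability: no degree gives 167 − 0 = 167; degree gives 53 − 18 = 35. No deviation. ✓
  Low-ability: degree gives 53 − 69 = -16; no degree gives 167 − 0 = 167. Would deviate. ✗
Neither assignment is incentive-compatible.

None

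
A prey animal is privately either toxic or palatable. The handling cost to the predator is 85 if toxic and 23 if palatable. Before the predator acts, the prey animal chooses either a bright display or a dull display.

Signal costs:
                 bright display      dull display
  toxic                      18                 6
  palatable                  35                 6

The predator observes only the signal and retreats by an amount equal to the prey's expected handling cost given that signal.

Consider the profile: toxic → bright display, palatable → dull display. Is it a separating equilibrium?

No

Under separation the predator infers type exactly: bright display → toxic (pays 85), dull display → palatable (pays 23).
Toxic: bright display gives 85 − 18 = 67; dull display gives 23 − 6 = 17. No deviation. ✓
Palatable: dull display gives 23 − 6 = 17; bright display gives 85 − 35 = 50. Would deviate. ✗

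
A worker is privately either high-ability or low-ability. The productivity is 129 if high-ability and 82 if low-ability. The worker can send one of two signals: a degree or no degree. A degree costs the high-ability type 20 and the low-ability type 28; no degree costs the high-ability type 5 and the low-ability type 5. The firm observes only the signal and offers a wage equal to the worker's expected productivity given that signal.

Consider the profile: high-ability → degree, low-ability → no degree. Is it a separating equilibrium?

Under separation the firm infers type exactly: degree → high-ability (pays 129), no degree → low-ability (pays 82).
High-ability: degree gives 129 − 20 = 109; no degree gives 82 − 5 = 77. No deviation. ✓
Low-ability: no degree gives 82 − 5 = 77; degree gives 129 − 28 = 101. Would deviate. ✗

No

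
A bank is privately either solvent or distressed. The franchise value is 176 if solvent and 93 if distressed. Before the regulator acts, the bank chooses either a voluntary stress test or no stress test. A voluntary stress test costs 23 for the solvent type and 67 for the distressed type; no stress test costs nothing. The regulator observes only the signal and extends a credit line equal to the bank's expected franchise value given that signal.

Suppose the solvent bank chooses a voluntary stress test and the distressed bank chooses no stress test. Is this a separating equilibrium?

No

Under separation the regulator infers type exactly: stress test → solvent (pays 176), no stress test → distressed (pays 93).
Solvent: stress test gives 176 − 23 = 153; no stress test gives 93 − 0 = 93. No deviation. ✓
Distressed: no stress test gives 93 − 0 = 93; stress test gives 176 − 67 = 109. Would deviate. ✗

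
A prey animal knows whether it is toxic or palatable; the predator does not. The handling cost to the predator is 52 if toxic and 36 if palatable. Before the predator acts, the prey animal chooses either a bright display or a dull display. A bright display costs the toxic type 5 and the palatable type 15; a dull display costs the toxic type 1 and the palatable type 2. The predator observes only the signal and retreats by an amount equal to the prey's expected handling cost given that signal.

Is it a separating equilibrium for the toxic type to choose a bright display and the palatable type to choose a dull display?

No

Under separation the predator infers type exactly: bright display → toxic (pays 52), dull display → palatable (pays 36).
Toxic: bright display gives 52 − 5 = 47; dull display gives 36 − 1 = 35. No deviation. ✓
Palatable: dull display gives 36 − 2 = 34; bright display gives 52 − 15 = 37. Would deviate. ✗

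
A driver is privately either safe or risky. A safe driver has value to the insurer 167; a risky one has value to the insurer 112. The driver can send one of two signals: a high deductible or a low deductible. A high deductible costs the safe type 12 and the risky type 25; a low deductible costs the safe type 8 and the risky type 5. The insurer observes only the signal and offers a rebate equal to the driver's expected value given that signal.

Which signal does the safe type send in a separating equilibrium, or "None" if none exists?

Try safe → high deductible, risky → low deductible:
  If types separate, high deductible earns payment 167 and low deductible earns 112.
  Safe: high deductible gives 167 − 12 = 155; low deductible gives 112 − 8 = 104. No deviation. ✓
  Risky: low deductible gives 112 − 5 = 107; high deductible gives 167 − 25 = 142. Would deviate. ✗
Try safe → low deductible, risky → high deductible:
  If types separate, low deductible earns payment 167 and high deductible earns 112.
  Safe: low deductible gives 167 − 8 = 159; high deductible gives 112 − 12 = 100. No deviation. ✓
  Risky: high deductible gives 112 − 25 = 87; low deductible gives 167 − 5 = 162. Would deviate. ✗
Neither assignment is incentive-compatible.

None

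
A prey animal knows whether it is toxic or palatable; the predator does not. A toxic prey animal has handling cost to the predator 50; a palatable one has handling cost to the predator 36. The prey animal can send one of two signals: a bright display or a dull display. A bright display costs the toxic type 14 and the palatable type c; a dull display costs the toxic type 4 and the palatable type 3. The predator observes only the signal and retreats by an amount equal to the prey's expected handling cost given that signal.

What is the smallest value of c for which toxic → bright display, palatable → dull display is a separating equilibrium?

Under separation: bright display → toxic (pays 50); dull display → palatable (pays 36).
Toxic: 50 − 14 = 36 ≥ 36 − 4 = 32. Holds regardless of c. ✓
Palatable: 36 − 3 ≥ 50 − c, so c ≥ 50 − 33 = 17.

17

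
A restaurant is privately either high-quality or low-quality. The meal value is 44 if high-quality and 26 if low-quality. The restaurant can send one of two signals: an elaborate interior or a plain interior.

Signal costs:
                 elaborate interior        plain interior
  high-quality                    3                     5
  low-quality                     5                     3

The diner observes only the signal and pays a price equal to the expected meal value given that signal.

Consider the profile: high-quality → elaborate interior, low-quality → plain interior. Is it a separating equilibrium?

No

If types separate, elaborate interior earns payment 44 and plain interior earns 26.
High-quality: elaborate interior gives 44 − 3 = 41; plain interior gives 26 − 5 = 21. No deviation. ✓
Low-quality: plain interior gives 26 − 3 = 23; elaborate interior gives 44 − 5 = 39. Would deviate. ✗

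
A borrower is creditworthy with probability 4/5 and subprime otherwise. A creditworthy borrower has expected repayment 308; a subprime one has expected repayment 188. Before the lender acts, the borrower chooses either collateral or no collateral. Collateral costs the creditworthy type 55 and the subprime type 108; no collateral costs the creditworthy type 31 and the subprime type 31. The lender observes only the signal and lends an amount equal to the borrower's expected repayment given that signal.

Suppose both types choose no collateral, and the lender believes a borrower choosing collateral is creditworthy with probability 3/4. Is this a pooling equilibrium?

Yes

On the equilibrium path (no collateral) the lender holds the prior 4/5 and pays 4/5·308 + 1/5·188 = 284. Off-path (collateral) belief 3/4 gives 3/4·308 + 1/4·188 = 278.
Creditworthy: no collateral gives 284 − 31 = 253; collateral gives 278 − 55 = 223. Stays. ✓
Subprime: no collateral gives 284 − 31 = 253; collateral gives 278 − 108 = 170. Stays. ✓
Beliefs are Bayes-consistent on-path and both types best-respond.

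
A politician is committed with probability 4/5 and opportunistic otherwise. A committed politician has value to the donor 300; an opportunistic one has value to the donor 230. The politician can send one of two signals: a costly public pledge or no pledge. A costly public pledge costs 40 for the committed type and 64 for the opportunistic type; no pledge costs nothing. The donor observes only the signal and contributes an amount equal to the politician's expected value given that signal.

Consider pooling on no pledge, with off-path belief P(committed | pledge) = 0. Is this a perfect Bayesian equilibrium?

Yes

At the pooled signal (no pledge) the donor holds the prior 4/5 and pays 4/5·300 + 1/5·230 = 286. Off-path (pledge) belief 0 gives 0·300 + 1·230 = 230.
Committed: no pledge gives 286 − 0 = 286; pledge gives 230 − 40 = 190. Stays. ✓
Opportunistic: no pledge gives 286 − 0 = 286; pledge gives 230 − 64 = 166. Stays. ✓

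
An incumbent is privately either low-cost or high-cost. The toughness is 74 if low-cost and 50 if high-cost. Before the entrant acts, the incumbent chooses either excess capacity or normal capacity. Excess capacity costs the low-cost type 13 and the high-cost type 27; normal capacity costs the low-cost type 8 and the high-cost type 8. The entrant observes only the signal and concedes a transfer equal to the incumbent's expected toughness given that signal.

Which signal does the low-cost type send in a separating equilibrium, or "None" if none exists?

Try low-cost → excess capacity, high-cost → normal capacity:
  If types separate, excess capacity earns payment 74 and normal capacity earns 50.
  Low-cost: excess capacity gives 74 − 13 = 61; normal capacity gives 50 − 8 = 42. No deviation. ✓
  High-cost: normal capacity gives 50 − 8 = 42; excess capacity gives 74 − 27 = 47. Would deviate. ✗
Try low-cost → normal capacity, high-cost → excess capacity:
  If types separate, normal capacity earns payment 74 and excess capacity earns 50.
  Low-cost: normal capacity gives 74 − 8 = 66; excess capacity gives 50 − 13 = 37. No deviation. ✓
  High-cost: excess capacity gives 50 − 27 = 23; normal capacity gives 74 − 8 = 66. Would deviate. ✗
Neither assignment is incentive-compatible.

None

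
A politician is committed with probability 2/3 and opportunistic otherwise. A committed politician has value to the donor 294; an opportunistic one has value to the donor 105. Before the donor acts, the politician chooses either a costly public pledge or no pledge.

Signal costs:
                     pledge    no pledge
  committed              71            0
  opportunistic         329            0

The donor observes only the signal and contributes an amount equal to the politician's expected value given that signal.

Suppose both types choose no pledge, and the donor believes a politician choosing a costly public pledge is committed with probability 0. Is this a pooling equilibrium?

On the equilibrium path (no pledge) the donor holds the prior 2/3 and pays 2/3·294 + 1/3·105 = 231. Off-path (pledge) belief 0 gives 0·294 + 1·105 = 105.
Committed: no pledge gives 231 − 0 = 231; pledge gives 105 − 71 = 34. Stays. ✓
Opportunistic: no pledge gives 231 − 0 = 231; pledge gives 105 − 329 = -224. Stays. ✓
Beliefs are Bayes-consistent on-path and both types best-respond.

Yes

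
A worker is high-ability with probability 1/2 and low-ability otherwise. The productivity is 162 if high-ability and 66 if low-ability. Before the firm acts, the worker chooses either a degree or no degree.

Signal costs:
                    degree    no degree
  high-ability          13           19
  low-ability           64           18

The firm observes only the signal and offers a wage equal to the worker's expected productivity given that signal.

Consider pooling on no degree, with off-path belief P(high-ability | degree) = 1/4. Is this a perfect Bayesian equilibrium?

At the pooled signal (no degree) the firm holds the prior 1/2 and pays 1/2·162 + 1/2·66 = 114. Off-path (degree) belief 1/4 gives 1/4·162 + 3/4·66 = 90.
High-ability: no degree gives 114 − 19 = 95; degree gives 90 − 13 = 77. Stays. ✓
Low-ability: no degree gives 114 − 18 = 96; degree gives 90 − 64 = 26. Stays. ✓

Yes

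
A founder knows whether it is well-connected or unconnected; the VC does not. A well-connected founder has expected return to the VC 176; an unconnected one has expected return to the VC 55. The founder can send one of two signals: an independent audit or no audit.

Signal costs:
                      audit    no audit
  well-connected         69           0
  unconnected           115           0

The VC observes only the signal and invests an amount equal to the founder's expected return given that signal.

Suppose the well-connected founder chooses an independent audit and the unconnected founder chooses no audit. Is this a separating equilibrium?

No

If types separate, audit earns payment 176 and no audit earns 55.
Well-connected: audit gives 176 − 69 = 107; no audit gives 55 − 0 = 55. No deviation. ✓
Unconnected: no audit gives 55 − 0 = 55; audit gives 176 − 115 = 61. Would deviate. ✗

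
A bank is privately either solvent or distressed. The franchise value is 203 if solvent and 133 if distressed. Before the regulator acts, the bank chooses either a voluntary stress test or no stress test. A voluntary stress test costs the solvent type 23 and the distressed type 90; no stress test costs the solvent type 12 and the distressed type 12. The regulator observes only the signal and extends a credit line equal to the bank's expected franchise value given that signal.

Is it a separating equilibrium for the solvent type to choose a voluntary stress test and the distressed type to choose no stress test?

Yes

If types separate, stress test earns payment 203 and no stress test earns 133.
Solvent: stress test gives 203 − 23 = 180; no stress test gives 133 − 12 = 121. No deviation. ✓
Distressed: no stress test gives 133 − 12 = 121; stress test gives 203 − 90 = 113. No deviation. ✓
Both incentive constraints hold.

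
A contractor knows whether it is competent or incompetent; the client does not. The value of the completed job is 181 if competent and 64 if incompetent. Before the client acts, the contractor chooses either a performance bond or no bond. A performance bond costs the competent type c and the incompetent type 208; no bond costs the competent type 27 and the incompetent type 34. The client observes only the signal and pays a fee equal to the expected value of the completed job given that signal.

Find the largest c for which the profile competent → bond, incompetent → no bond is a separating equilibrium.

144

Under separation: bond → competent (pays 181); no bond → incompetent (pays 64).
Incompetent: 64 − 34 = 30 ≥ 181 − 208 = -27. Holds regardless of c. ✓
Competent: 181 − c ≥ 64 − 27, so c ≤ 181 − 37 = 144.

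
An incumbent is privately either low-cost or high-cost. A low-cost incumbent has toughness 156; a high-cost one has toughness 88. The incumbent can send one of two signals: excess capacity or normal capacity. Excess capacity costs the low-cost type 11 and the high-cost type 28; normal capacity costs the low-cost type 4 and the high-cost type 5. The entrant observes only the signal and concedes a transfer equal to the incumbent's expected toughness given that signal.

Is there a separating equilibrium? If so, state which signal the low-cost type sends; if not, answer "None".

Try low-cost → excess capacity, high-cost → normal capacity:
  If types separate, excess capacity earns payment 156 and normal capacity earns 88.
  Low-cost: excess capacity gives 156 − 11 = 145; normal capacity gives 88 − 4 = 84. No deviation. ✓
  High-cost: normal capacity gives 88 − 5 = 83; excess capacity gives 156 − 28 = 128. Would deviate. ✗
Try low-cost → normal capacity, high-cost → excess capacity:
  If types separate, normal capacity earns payment 156 and excess capacity earns 88.
  Low-cost: normal capacity gives 156 − 4 = 152; excess capacity gives 88 − 11 = 77. No deviation. ✓
  High-cost: excess capacity gives 88 − 28 = 60; normal capacity gives 156 − 5 = 151. Would deviate. ✗
Neither assignment is incentive-compatible.

None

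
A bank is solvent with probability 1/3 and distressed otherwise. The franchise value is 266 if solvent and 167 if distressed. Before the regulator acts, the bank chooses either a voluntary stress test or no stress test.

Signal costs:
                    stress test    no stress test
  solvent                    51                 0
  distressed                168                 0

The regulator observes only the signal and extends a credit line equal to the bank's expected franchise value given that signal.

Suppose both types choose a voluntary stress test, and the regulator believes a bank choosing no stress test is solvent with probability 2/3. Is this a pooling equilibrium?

At the pooled signal (stress test) the regulator holds the prior 1/3 and pays 1/3·266 + 2/3·167 = 200. Off-path (no stress test) belief 2/3 gives 2/3·266 + 1/3·167 = 233.
Solvent: stress test gives 200 − 51 = 149; no stress test gives 233 − 0 = 233. Deviates. ✗
Distressed: stress test gives 200 − 168 = 32; no stress test gives 233 − 0 = 233. Deviates. ✗

No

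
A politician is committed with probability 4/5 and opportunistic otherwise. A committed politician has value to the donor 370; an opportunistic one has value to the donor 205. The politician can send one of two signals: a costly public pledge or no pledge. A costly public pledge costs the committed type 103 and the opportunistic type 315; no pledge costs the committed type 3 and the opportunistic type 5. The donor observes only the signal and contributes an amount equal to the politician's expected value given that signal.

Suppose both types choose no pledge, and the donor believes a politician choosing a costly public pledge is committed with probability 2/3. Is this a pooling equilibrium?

Yes

At the pooled signal (no pledge) the donor holds the prior 4/5 and pays 4/5·370 + 1/5·205 = 337. Off-path (pledge) belief 2/3 gives 2/3·370 + 1/3·205 = 315.
Committed: no pledge gives 337 − 3 = 334; pledge gives 315 − 103 = 212. Stays. ✓
Opportunistic: no pledge gives 337 − 5 = 332; pledge gives 315 − 315 = 0. Stays. ✓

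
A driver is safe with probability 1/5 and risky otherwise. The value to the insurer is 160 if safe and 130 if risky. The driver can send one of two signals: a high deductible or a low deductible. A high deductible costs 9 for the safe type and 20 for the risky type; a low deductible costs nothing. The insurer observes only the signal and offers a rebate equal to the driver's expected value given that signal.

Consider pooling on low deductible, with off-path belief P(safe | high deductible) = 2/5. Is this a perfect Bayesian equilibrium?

On the equilibrium path (low deductible) the insurer holds the prior 1/5 and pays 1/5·160 + 4/5·130 = 136. Off-path (high deductible) belief 2/5 gives 2/5·160 + 3/5·130 = 142.
Safe: low deductible gives 136 − 0 = 136; high deductible gives 142 − 9 = 133. Stays. ✓
Risky: low deductible gives 136 − 0 = 136; high deductible gives 142 − 20 = 122. Stays. ✓
Beliefs are Bayes-consistent on-path and both types best-respond.

Yes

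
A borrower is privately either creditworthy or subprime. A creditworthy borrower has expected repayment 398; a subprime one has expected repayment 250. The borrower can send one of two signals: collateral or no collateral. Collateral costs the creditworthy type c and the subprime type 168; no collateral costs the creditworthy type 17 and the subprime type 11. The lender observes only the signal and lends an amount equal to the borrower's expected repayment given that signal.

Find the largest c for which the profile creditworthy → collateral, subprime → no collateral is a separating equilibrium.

Under separation: collateral → creditworthy (pays 398); no collateral → subprime (pays 250).
Subprime: 250 − 11 = 239 ≥ 398 − 168 = 230. Holds regardless of c. ✓
Creditworthy: 398 − c ≥ 250 − 17, so c ≤ 398 − 233 = 165.

165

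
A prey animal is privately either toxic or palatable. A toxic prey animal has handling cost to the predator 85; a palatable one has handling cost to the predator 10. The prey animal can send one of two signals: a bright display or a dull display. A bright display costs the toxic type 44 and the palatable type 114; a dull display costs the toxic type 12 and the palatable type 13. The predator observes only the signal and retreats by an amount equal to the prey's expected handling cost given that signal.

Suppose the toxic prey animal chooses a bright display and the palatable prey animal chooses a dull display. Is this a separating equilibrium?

If types separate, bright display earns payment 85 and dull display earns 10.
Toxic: bright display gives 85 − 44 = 41; dull display gives 10 − 12 = -2. No deviation. ✓
Palatable: dull display gives 10 − 13 = -3; bright display gives 85 − 114 = -29. No deviation. ✓
Both incentive constraints hold.

Yes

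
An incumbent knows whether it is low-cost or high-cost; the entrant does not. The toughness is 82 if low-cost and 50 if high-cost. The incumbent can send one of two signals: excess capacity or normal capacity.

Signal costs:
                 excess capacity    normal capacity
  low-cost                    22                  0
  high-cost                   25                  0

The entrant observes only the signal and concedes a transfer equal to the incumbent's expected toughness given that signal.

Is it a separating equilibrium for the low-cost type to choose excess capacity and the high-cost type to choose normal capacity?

If types separate, excess capacity earns payment 82 and normal capacity earns 50.
Low-cost: excess capacity gives 82 − 22 = 60; normal capacity gives 50 − 0 = 50. No deviation. ✓
High-cost: normal capacity gives 50 − 0 = 50; excess capacity gives 82 − 25 = 57. Would deviate. ✗

No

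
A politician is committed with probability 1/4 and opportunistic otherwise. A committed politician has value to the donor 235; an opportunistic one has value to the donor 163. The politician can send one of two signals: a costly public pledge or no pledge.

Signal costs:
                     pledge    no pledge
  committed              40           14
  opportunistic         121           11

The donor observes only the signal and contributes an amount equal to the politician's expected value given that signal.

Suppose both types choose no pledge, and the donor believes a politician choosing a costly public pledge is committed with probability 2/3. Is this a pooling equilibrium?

No

On the equilibrium path (no pledge) the donor holds the prior 1/4 and pays 1/4·235 + 3/4·163 = 181. Off-path (pledge) belief 2/3 gives 2/3·235 + 1/3·163 = 211.
Committed: no pledge gives 181 − 14 = 167; pledge gives 211 − 40 = 171. Deviates. ✗
Opportunistic: no pledge gives 181 − 11 = 170; pledge gives 211 − 121 = 90. Stays. ✓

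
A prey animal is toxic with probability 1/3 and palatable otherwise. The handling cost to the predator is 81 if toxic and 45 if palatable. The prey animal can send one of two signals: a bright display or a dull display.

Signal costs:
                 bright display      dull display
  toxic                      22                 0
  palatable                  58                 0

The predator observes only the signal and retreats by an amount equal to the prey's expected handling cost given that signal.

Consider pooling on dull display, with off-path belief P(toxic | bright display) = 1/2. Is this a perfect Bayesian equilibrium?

On the equilibrium path (dull display) the predator holds the prior 1/3 and pays 1/3·81 + 2/3·45 = 57. Off-path (bright display) belief 1/2 gives 1/2·81 + 1/2·45 = 63.
Toxic: dull display gives 57 − 0 = 57; bright display gives 63 − 22 = 41. Stays. ✓
Palatable: dull display gives 57 − 0 = 57; bright display gives 63 − 58 = 5. Stays. ✓
Beliefs are Bayes-consistent on-path and both types best-respond.

Yes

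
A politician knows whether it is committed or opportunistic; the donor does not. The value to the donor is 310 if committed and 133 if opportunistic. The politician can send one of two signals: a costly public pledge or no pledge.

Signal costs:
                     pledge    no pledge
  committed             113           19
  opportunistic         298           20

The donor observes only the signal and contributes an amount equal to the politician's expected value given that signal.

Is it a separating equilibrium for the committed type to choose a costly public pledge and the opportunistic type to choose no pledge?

Yes

If types separate, pledge earns payment 310 and no pledge earns 133.
Committed: pledge gives 310 − 113 = 197; no pledge gives 133 − 19 = 114. No deviation. ✓
Opportunistic: no pledge gives 133 − 20 = 113; pledge gives 310 − 298 = 12. No deviation. ✓
Neither type gains from mimicking the other.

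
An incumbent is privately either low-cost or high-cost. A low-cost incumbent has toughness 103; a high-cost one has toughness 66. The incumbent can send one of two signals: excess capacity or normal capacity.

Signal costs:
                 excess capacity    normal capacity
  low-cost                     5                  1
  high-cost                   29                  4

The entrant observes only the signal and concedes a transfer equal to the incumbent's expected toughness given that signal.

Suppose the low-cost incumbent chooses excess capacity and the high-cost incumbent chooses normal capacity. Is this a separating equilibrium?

No

If types separate, excess capacity earns payment 103 and normal capacity earns 66.
Low-cost: excess capacity gives 103 − 5 = 98; normal capacity gives 66 − 1 = 65. No deviation. ✓
High-cost: normal capacity gives 66 − 4 = 62; excess capacity gives 103 − 29 = 74. Would deviate. ✗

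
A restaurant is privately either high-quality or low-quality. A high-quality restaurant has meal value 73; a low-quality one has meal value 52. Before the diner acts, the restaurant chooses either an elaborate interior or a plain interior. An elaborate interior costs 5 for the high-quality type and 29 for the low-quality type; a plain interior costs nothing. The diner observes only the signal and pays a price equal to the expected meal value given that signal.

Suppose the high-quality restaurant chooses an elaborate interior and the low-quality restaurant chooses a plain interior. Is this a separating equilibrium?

Yes

If types separate, elaborate interior earns payment 73 and plain interior earns 52.
High-quality: elaborate interior gives 73 − 5 = 68; plain interior gives 52 − 0 = 52. No deviation. ✓
Low-quality: plain interior gives 52 − 0 = 52; elaborate interior gives 73 − 29 = 44. No deviation. ✓
Both incentive constraints hold.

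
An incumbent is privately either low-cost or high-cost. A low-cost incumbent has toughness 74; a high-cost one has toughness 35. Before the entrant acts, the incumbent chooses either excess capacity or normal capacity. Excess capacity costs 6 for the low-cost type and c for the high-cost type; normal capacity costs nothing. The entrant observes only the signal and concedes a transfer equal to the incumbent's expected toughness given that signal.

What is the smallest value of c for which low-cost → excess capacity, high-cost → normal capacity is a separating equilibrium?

39

Under separation: excess capacity → low-cost (pays 74); normal capacity → high-cost (pays 35).
Low-cost: 74 − 6 = 68 ≥ 35 − 0 = 35. Holds regardless of c. ✓
High-cost: 35 − 0 ≥ 74 − c, so c ≥ 74 − 35 = 39.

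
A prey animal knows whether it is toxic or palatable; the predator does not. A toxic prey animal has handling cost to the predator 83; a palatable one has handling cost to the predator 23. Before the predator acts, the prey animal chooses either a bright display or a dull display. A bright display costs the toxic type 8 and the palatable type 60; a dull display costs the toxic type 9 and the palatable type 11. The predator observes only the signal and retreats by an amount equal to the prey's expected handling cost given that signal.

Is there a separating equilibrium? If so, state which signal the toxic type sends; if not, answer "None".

None

Try toxic → bright display, palatable → dull display:
  If types separate, bright display earns payment 83 and dull display earns 23.
  Toxic: bright display gives 83 − 8 = 75; dull display gives 23 − 9 = 14. No deviation. ✓
  Palatable: dull display gives 23 − 11 = 12; bright display gives 83 − 60 = 23. Would deviate. ✗
Try toxic → dull display, palatable → bright display:
  If types separate, dull display earns payment 83 and bright display earns 23.
  Toxic: dull display gives 83 − 9 = 74; bright display gives 23 − 8 = 15. No deviation. ✓
  Palatable: bright display gives 23 − 60 = -37; dull display gives 83 − 11 = 72. Would deviate. ✗
Neither assignment is incentive-compatible.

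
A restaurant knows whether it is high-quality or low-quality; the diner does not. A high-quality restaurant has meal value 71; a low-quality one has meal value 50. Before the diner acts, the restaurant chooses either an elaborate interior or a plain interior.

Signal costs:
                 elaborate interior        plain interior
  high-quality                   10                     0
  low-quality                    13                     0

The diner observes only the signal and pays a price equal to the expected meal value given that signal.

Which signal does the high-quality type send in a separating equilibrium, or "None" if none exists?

Try high-quality → elaborate interior, low-quality → plain interior:
  If types separate, elaborate interior earns payment 71 and plain interior earns 50.
  High-quality: elaborate interior gives 71 − 10 = 61; plain interior gives 50 − 0 = 50. No deviation. ✓
  Low-quality: plain interior gives 50 − 0 = 50; elaborate interior gives 71 − 13 = 58. Would deviate. ✗
Try high-quality → plain interior, low-quality → elaborate interior:
  If types separate, plain interior earns payment 71 and elaborate interior earns 50.
  High-quality: plain interior gives 71 − 0 = 71; elaborate interior gives 50 − 10 = 40. No deviation. ✓
  Low-quality: elaborate interior gives 50 − 13 = 37; plain interior gives 71 − 0 = 71. Would deviate. ✗
Neither assignment is incentive-compatible.

None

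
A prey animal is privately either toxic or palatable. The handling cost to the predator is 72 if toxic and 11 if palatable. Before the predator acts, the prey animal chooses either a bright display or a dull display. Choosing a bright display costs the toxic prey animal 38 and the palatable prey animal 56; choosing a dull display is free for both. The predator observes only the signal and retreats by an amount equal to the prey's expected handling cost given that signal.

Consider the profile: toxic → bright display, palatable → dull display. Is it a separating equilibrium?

Under separation the predator infers type exactly: bright display → toxic (pays 72), dull display → palatable (pays 11).
Toxic: bright display gives 72 − 38 = 34; dull display gives 11 − 0 = 11. No deviation. ✓
Palatable: dull display gives 11 − 0 = 11; bright display gives 72 − 56 = 16. Would deviate. ✗

No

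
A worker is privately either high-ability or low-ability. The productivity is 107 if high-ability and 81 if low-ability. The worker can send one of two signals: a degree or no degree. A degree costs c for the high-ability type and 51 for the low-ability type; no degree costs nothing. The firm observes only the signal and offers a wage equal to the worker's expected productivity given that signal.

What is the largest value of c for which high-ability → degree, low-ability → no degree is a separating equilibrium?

Under separation: degree → high-ability (pays 107); no degree → low-ability (pays 81).
Low-ability: 81 − 0 = 81 ≥ 107 − 51 = 56. Holds regardless of c. ✓
High-ability: 107 − c ≥ 81 − 0, so c ≤ 107 − 81 = 26.

26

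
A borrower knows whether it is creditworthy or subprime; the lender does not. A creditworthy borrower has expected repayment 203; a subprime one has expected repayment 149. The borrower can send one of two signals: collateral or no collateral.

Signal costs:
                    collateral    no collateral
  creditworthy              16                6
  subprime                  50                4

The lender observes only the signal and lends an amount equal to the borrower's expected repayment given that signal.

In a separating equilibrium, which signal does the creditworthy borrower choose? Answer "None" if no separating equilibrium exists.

Try creditworthy → collateral, subprime → no collateral:
  If types separate, collateral earns payment 203 and no collateral earns 149.
  Creditworthy: collateral gives 203 − 16 = 187; no collateral gives 149 − 6 = 143. No deviation. ✓
  Subprime: no collateral gives 149 − 4 = 145; collateral gives 203 − 50 = 153. Would deviate. ✗
Try creditworthy → no collateral, subprime → collateral:
  If types separate, no collateral earns payment 203 and collateral earns 149.
  Creditworthy: no collateral gives 203 − 6 = 197; collateral gives 149 − 16 = 133. No deviation. ✓
  Subprime: collateral gives 149 − 50 = 99; no collateral gives 203 − 4 = 199. Would deviate. ✗
Neither assignment is incentive-compatible.

None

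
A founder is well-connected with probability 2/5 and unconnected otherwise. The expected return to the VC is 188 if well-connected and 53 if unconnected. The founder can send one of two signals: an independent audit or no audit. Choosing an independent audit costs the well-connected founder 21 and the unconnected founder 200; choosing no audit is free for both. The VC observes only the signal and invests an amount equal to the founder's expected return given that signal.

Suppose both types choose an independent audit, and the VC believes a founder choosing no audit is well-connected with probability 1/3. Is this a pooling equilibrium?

No

On the equilibrium path (audit) the VC holds the prior 2/5 and pays 2/5·188 + 3/5·53 = 107. Off-path (no audit) belief 1/3 gives 1/3·188 + 2/3·53 = 98.
Well-connected: audit gives 107 − 21 = 86; no audit gives 98 − 0 = 98. Deviates. ✗
Unconnected: audit gives 107 − 200 = -93; no audit gives 98 − 0 = 98. Deviates. ✗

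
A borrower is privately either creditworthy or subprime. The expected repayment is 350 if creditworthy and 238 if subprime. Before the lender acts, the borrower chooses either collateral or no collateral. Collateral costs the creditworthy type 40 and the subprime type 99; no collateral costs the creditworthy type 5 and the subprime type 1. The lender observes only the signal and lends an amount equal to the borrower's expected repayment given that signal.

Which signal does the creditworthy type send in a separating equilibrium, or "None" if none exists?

Try creditworthy → collateral, subprime → no collateral:
  If types separate, collateral earns payment 350 and no collateral earns 238.
  Creditworthy: collateral gives 350 − 40 = 310; no collateral gives 238 − 5 = 233. No deviation. ✓
  Subprime: no collateral gives 238 − 1 = 237; collateral gives 350 − 99 = 251. Would deviate. ✗
Try creditworthy → no collateral, subprime → collateral:
  If types separate, no collateral earns payment 350 and collateral earns 238.
  Creditworthy: no collateral gives 350 − 5 = 345; collateral gives 238 − 40 = 198. No deviation. ✓
  Subprime: collateral gives 238 − 99 = 139; no collateral gives 350 − 1 = 349. Would deviate. ✗
Neither assignment is incentive-compatible.

None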